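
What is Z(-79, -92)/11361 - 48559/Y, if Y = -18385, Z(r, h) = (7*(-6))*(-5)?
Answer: 26454269/9946285 ≈ 2.6597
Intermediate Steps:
Z(r, h) = 210 (Z(r, h) = -42*(-5) = 210)
Z(-79, -92)/11361 - 48559/Y = 210/11361 - 48559/(-18385) = 210*(1/11361) - 48559*(-1/18385) = 10/541 + 48559/18385 = 26454269/9946285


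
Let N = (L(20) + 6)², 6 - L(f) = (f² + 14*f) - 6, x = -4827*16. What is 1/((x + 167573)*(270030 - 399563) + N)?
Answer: -1/11701702509 ≈ -8.5458e-11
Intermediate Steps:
x = -77232
L(f) = 12 - f² - 14*f (L(f) = 6 - ((f² + 14*f) - 6) = 6 - (-6 + f² + 14*f) = 6 + (6 - f² - 14*f) = 12 - f² - 14*f)
N = 438244 (N = ((12 - 1*20² - 14*20) + 6)² = ((12 - 1*400 - 280) + 6)² = ((12 - 400 - 280) + 6)² = (-668 + 6)² = (-662)² = 438244)
1/((x + 167573)*(270030 - 399563) + N) = 1/((-77232 + 167573)*(270030 - 399563) + 438244) = 1/(90341*(-129533) + 438244) = 1/(-11702140753 + 438244) = 1/(-11701702509) = -1/11701702509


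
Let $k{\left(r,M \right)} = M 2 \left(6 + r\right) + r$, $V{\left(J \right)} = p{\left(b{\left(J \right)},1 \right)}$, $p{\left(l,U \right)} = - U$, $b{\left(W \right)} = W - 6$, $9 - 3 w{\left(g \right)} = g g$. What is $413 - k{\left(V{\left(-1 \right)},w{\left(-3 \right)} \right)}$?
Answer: $414$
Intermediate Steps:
$w{\left(g \right)} = 3 - \frac{g^{2}}{3}$ ($w{\left(g \right)} = 3 - \frac{g g}{3} = 3 - \frac{g^{2}}{3}$)
$b{\left(W \right)} = -6 + W$ ($b{\left(W \right)} = W - 6 = -6 + W$)
$V{\left(J \right)} = -1$ ($V{\left(J \right)} = \left(-1\right) 1 = -1$)
$k{\left(r,M \right)} = r + M \left(12 + 2 r\right)$ ($k{\left(r,M \right)} = M \left(12 + 2 r\right) + r = r + M \left(12 + 2 r\right)$)
$413 - k{\left(V{\left(-1 \right)},w{\left(-3 \right)} \right)} = 413 - \left(-1 + 12 \left(3 - \frac{\left(-3\right)^{2}}{3}\right) + 2 \left(3 - \frac{\left(-3\right)^{2}}{3}\right) \left(-1\right)\right) = 413 - \left(-1 + 12 \left(3 - 3\right) + 2 \left(3 - 3\right) \left(-1\right)\right) = 413 - \left(-1 + 12 \cdot 0 + 2 \cdot 0 \left(-1\right)\right) = 413 - \left(-1 + 0 + 0\right) = 413 - -1 = 413 + 1 = 414$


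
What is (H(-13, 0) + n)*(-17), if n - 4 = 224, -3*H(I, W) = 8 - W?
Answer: -11492/3 ≈ -3830.7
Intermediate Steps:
H(I, W) = -8/3 + W/3 (H(I, W) = -(8 - W)/3 = -8/3 + W/3)
n = 228 (n = 4 + 224 = 228)
(H(-13, 0) + n)*(-17) = ((-8/3 + (⅓)*0) + 228)*(-17) = ((-8/3 + 0) + 228)*(-17) = (-8/3 + 228)*(-17) = (676/3)*(-17) = -11492/3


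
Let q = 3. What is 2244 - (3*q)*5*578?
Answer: -23766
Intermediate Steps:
2244 - (3*q)*5*578 = 2244 - (3*3)*5*578 = 2244 - 9*5*578 = 2244 - 45*578 = 2244 - 1*26010 = 2244 - 26010 = -23766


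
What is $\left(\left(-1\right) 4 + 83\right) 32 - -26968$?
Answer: $29496$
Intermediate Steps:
$\left(\left(-1\right) 4 + 83\right) 32 - -26968 = \left(-4 + 83\right) 32 + 26968 = 79 \cdot 32 + 26968 = 2528 + 26968 = 29496$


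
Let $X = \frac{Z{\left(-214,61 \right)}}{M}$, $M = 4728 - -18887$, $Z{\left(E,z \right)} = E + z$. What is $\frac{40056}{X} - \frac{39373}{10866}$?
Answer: $- \frac{380681453967}{61574} \approx -6.1825 \cdot 10^{6}$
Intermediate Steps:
$M = 23615$ ($M = 4728 + 18887 = 23615$)
$X = - \frac{153}{23615}$ ($X = \frac{-214 + 61}{23615} = \left(-153\right) \frac{1}{23615} = - \frac{153}{23615} \approx -0.0064789$)
$\frac{40056}{X} - \frac{39373}{10866} = \frac{40056}{- \frac{153}{23615}} - \frac{39373}{10866} = 40056 \left(- \frac{23615}{153}\right) - \frac{39373}{10866} = - \frac{315307480}{51} - \frac{39373}{10866} = - \frac{380681453967}{61574}$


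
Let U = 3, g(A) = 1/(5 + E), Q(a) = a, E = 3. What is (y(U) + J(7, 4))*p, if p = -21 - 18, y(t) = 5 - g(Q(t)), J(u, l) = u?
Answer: -3705/8 ≈ -463.13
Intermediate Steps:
g(A) = 1/8 (g(A) = 1/(5 + 3) = 1/8)
y(t) = 39/8 (y(t) = 5 - 1*1/8 = 5 - 1/8 = 39/8)
p = -39
(y(U) + J(7, 4))*p = (39/8 + 7)*(-39) = (95/8)*(-39) = -3705/8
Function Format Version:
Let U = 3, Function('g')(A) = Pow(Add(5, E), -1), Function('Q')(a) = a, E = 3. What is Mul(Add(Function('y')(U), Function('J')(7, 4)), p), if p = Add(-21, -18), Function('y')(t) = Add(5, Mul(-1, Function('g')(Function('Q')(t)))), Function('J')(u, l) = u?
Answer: Rational(-3705, 8) ≈ -463.13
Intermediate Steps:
Function('g')(A) = Rational(1, 8) (Function('g')(A) = Pow(Add(5, 3), -1) = Pow(8, -1) = Rational(1, 8))
Function('y')(t) = Rational(39, 8) (Function('y')(t) = Add(5, Mul(-1, Rational(1, 8))) = Add(5, Rational(-1, 8)) = Rational(39, 8))
p = -39
Mul(Add(Function('y')(U), Function('J')(7, 4)), p) = Mul(Add(Rational(39, 8), 7), -39) = Mul(Rational(95, 8), -39) = Rational(-3705, 8)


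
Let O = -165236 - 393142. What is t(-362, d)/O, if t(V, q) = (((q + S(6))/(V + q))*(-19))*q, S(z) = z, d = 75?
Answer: -12825/17806054 ≈ -0.00072026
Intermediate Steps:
O = -558378
t(V, q) = -19*q*(6 + q)/(V + q) (t(V, q) = (((q + 6)/(V + q))*(-19))*q = (((6 + q)/(V + q))*(-19))*q = (-19*(6 + q)/(V + q))*q = -19*q*(6 + q)/(V + q))
t(-362, d)/O = -19*75*(6 + 75)/(-362 + 75)/(-558378) = -19*75*81/(-287)*(-1/558378) = -19*75*(-1/287)*81*(-1/558378) = (115425/287)*(-1/558378) = -12825/17806054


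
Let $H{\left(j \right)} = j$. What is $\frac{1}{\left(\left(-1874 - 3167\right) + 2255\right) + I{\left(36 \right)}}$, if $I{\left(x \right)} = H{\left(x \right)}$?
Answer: $- \frac{1}{2750} \approx -0.00036364$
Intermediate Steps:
$I{\left(x \right)} = x$
$\frac{1}{\left(\left(-1874 - 3167\right) + 2255\right) + I{\left(36 \right)}} = \frac{1}{\left(\left(-1874 - 3167\right) + 2255\right) + 36} = \frac{1}{\left(-5041 + 2255\right) + 36} = \frac{1}{-2786 + 36} = \frac{1}{-2750} = - \frac{1}{2750}$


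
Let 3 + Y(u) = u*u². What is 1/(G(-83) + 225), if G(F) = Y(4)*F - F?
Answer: -1/4755 ≈ -0.00021030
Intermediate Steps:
Y(u) = -3 + u³ (Y(u) = -3 + u*u² = -3 + u³)
G(F) = 60*F (G(F) = (-3 + 4³)*F - F = (-3 + 64)*F - F = 61*F - F = 60*F)
1/(G(-83) + 225) = 1/(60*(-83) + 225) = 1/(-4980 + 225) = 1/(-4755) = -1/4755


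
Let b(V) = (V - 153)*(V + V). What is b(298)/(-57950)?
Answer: -8642/5795 ≈ -1.4913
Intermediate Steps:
b(V) = 2*V*(-153 + V) (b(V) = (-153 + V)*(2*V) = 2*V*(-153 + V))
b(298)/(-57950) = (2*298*(-153 + 298))/(-57950) = (2*298*145)*(-1/57950) = 86420*(-1/57950) = -8642/5795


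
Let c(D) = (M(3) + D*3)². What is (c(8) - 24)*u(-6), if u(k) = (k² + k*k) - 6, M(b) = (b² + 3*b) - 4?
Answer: 93720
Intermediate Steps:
M(b) = -4 + b² + 3*b
c(D) = (14 + 3*D)² (c(D) = ((-4 + 3² + 3*3) + D*3)² = ((-4 + 9 + 9) + 3*D)² = (14 + 3*D)²)
u(k) = -6 + 2*k² (u(k) = (k² + k²) - 6 = 2*k² - 6 = -6 + 2*k²)
(c(8) - 24)*u(-6) = ((14 + 3*8)² - 24)*(-6 + 2*(-6)²) = ((14 + 24)² - 24)*(-6 + 2*36) = (38² - 24)*(-6 + 72) = (1444 - 24)*66 = 1420*66 = 93720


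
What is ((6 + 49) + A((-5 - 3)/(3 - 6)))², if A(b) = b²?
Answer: 312481/81 ≈ 3857.8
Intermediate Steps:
((6 + 49) + A((-5 - 3)/(3 - 6)))² = ((6 + 49) + ((-5 - 3)/(3 - 6))²)² = (55 + (-8/(-3))²)² = (55 + (-8*(-⅓))²)² = (55 + (8/3)²)² = (55 + 64/9)² = (559/9)² = 312481/81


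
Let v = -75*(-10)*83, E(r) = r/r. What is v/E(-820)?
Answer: 62250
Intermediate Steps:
E(r) = 1
v = 62250 (v = 750*83 = 62250)
v/E(-820) = 62250/1 = 62250*1 = 62250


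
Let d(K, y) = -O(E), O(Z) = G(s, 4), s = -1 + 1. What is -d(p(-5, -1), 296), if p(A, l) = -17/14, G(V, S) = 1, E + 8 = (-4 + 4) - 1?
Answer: 1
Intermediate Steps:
E = -9 (E = -8 + ((-4 + 4) - 1) = -8 + (0 - 1) = -8 - 1 = -9)
s = 0
p(A, l) = -17/14 (p(A, l) = -17*1/14 = -17/14)
O(Z) = 1
d(K, y) = -1 (d(K, y) = -1*1 = -1)
-d(p(-5, -1), 296) = -1*(-1) = 1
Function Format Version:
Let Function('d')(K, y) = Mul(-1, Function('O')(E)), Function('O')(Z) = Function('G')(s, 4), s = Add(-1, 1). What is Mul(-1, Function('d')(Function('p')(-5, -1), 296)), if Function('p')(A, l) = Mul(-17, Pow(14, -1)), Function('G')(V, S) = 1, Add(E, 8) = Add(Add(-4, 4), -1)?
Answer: 1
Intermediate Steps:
E = -9 (E = Add(-8, Add(Add(-4, 4), -1)) = Add(-8, Add(0, -1)) = Add(-8, -1) = -9)
s = 0
Function('p')(A, l) = Rational(-17, 14) (Function('p')(A, l) = Mul(-17, Rational(1, 14)) = Rational(-17, 14))
Function('O')(Z) = 1
Function('d')(K, y) = -1 (Function('d')(K, y) = Mul(-1, 1) = -1)
Mul(-1, Function('d')(Function('p')(-5, -1), 296)) = Mul(-1, -1) = 1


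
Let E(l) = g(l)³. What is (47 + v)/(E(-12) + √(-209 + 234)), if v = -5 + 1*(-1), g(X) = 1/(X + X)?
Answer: 566784/69119 ≈ 8.2001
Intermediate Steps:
g(X) = 1/(2*X)
v = -6 (v = -5 - 1 = -6)
E(l) = 1/(8*l³) (E(l) = (1/(2*l))³ = 1/(8*l³))
(47 + v)/(E(-12) + √(-209 + 234)) = (47 - 6)/((⅛)/(-12)³ + √(-209 + 234)) = 41/((⅛)*(-1/1728) + √25) = 41/(-1/13824 + 5) = 41/(69119/13824) = 41*(13824/69119) = 566784/69119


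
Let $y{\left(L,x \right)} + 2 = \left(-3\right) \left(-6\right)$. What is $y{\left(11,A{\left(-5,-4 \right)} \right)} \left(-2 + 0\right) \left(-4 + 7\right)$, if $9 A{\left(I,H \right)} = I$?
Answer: $-96$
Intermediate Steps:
$A{\left(I,H \right)} = \frac{I}{9}$
$y{\left(L,x \right)} = 16$ ($y{\left(L,x \right)} = -2 - -18 = -2 + 18 = 16$)
$y{\left(11,A{\left(-5,-4 \right)} \right)} \left(-2 + 0\right) \left(-4 + 7\right) = 16 \left(-2 + 0\right) \left(-4 + 7\right) = 16 \left(\left(-2\right) 3\right) = 16 \left(-6\right) = -96$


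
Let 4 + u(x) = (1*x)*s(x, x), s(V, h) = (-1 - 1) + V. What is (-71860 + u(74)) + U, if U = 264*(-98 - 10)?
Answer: -95048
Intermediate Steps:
s(V, h) = -2 + V
u(x) = -4 + x*(-2 + x) (u(x) = -4 + (1*x)*(-2 + x) = -4 + x*(-2 + x))
U = -28512 (U = 264*(-108) = -28512)
(-71860 + u(74)) + U = (-71860 + (-4 + 74*(-2 + 74))) - 28512 = (-71860 + (-4 + 74*72)) - 28512 = (-71860 + (-4 + 5328)) - 28512 = (-71860 + 5324) - 28512 = -66536 - 28512 = -95048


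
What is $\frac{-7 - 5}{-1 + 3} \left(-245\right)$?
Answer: $1470$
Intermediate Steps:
$\frac{-7 - 5}{-1 + 3} \left(-245\right) = - \frac{12}{2} \left(-245\right) = \left(-12\right) \frac{1}{2} \left(-245\right) = \left(-6\right) \left(-245\right) = 1470$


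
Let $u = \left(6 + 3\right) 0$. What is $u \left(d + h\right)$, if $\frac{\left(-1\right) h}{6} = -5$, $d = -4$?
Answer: $0$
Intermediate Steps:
$h = 30$ ($h = \left(-6\right) \left(-5\right) = 30$)
$u = 0$ ($u = 9 \cdot 0 = 0$)
$u \left(d + h\right) = 0 \left(-4 + 30\right) = 0 \cdot 26 = 0$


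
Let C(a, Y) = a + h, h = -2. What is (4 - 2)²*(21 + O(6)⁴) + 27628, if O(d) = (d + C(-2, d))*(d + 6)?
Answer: 1354816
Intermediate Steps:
C(a, Y) = -2 + a (C(a, Y) = a - 2 = -2 + a)
O(d) = (-4 + d)*(6 + d) (O(d) = (d + (-2 - 2))*(d + 6) = (d - 4)*(6 + d) = (-4 + d)*(6 + d))
(4 - 2)²*(21 + O(6)⁴) + 27628 = (4 - 2)²*(21 + (-24 + 6² + 2*6)⁴) + 27628 = 2²*(21 + (-24 + 36 + 12)⁴) + 27628 = 4*(21 + 24⁴) + 27628 = 4*(21 + 331776) + 27628 = 4*331797 + 27628 = 1327188 + 27628 = 1354816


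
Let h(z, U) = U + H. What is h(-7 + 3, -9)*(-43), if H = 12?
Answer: -129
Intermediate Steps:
h(z, U) = 12 + U (h(z, U) = U + 12 = 12 + U)
h(-7 + 3, -9)*(-43) = (12 - 9)*(-43) = 3*(-43) = -129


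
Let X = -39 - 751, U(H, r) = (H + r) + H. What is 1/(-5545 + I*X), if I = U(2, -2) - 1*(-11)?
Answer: -1/15815 ≈ -6.3231e-5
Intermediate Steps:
U(H, r) = r + 2*H
X = -790
I = 13 (I = (-2 + 2*2) - 1*(-11) = (-2 + 4) + 11 = 2 + 11 = 13)
1/(-5545 + I*X) = 1/(-5545 + 13*(-790)) = 1/(-5545 - 10270) = 1/(-15815) = -1/15815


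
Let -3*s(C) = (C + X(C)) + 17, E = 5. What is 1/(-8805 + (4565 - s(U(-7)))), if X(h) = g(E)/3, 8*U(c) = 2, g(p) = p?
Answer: -36/152413 ≈ -0.00023620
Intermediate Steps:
U(c) = ¼ (U(c) = (⅛)*2 = ¼)
X(h) = 5/3
s(C) = -56/9 - C/3 (s(C) = -((C + 5/3) + 17)/3 = -((5/3 + C) + 17)/3 = -(56/3 + C)/3 = -56/9 - C/3)
1/(-8805 + (4565 - s(U(-7)))) = 1/(-8805 + (4565 - (-56/9 - ⅓*¼))) = 1/(-8805 + (4565 - (-56/9 - 1/12))) = 1/(-8805 + (4565 - 1*(-227/36))) = 1/(-8805 + (4565 + 227/36)) = 1/(-8805 + 164567/36) = 1/(-152413/36) = -36/152413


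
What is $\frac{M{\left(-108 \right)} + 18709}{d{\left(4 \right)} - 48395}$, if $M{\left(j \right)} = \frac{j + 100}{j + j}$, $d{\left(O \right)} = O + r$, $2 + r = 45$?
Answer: $- \frac{126286}{326349} \approx -0.38697$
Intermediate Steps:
$r = 43$ ($r = -2 + 45 = 43$)
$d{\left(O \right)} = 43 + O$ ($d{\left(O \right)} = O + 43 = 43 + O$)
$M{\left(j \right)} = \frac{100 + j}{2 j}$
$\frac{M{\left(-108 \right)} + 18709}{d{\left(4 \right)} - 48395} = \frac{\frac{100 - 108}{2 \left(-108\right)} + 18709}{\left(43 + 4\right) - 48395} = \frac{\frac{1}{2} \left(- \frac{1}{108}\right) \left(-8\right) + 18709}{47 - 48395} = \frac{\frac{1}{27} + 18709}{-48348} = \frac{505144}{27} \left(- \frac{1}{48348}\right) = - \frac{126286}{326349}$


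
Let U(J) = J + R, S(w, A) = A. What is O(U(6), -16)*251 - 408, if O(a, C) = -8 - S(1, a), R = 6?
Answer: -5428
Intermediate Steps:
U(J) = 6 + J (U(J) = J + 6 = 6 + J)
O(a, C) = -8 - a
O(U(6), -16)*251 - 408 = (-8 - (6 + 6))*251 - 408 = (-8 - 1*12)*251 - 408 = (-8 - 12)*251 - 408 = -20*251 - 408 = -5020 - 408 = -5428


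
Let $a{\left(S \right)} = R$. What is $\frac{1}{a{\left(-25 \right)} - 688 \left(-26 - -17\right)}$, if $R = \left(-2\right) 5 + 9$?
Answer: $\frac{1}{6191} \approx 0.00016152$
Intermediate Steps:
$R = -1$ ($R = -10 + 9 = -1$)
$a{\left(S \right)} = -1$
$\frac{1}{a{\left(-25 \right)} - 688 \left(-26 - -17\right)} = \frac{1}{-1 - 688 \left(-26 - -17\right)} = \frac{1}{-1 - 688 \left(-26 + 17\right)} = \frac{1}{-1 - -6192} = \frac{1}{-1 + 6192} = \frac{1}{6191}$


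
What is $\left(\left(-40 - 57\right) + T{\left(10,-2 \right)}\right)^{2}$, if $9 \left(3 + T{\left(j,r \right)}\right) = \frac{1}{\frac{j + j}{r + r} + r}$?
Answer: $\frac{39702601}{3969} \approx 10003.0$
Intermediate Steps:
$T{\left(j,r \right)} = -3 + \frac{1}{9 \left(r + \frac{j}{r}\right)}$ ($T{\left(j,r \right)} = -3 + \frac{1}{9 \left(\frac{j + j}{r + r} + r\right)} = -3 + \frac{1}{9 \left(\frac{2 j}{2 r} + r\right)} = -3 + \frac{1}{9 \left(2 j \frac{1}{2 r} + r\right)} = -3 + \frac{1}{9 \left(\frac{j}{r} + r\right)} = -3 + \frac{1}{9 \left(r + \frac{j}{r}\right)}$)
$\left(\left(-40 - 57\right) + T{\left(10,-2 \right)}\right)^{2} = \left(\left(-40 - 57\right) + \frac{\left(-3\right) 10 - 3 \left(-2\right)^{2} + \frac{1}{9} \left(-2\right)}{10 + \left(-2\right)^{2}}\right)^{2} = \left(\left(-40 - 57\right) + \frac{-30 - 12 - \frac{2}{9}}{10 + 4}\right)^{2} = \left(-97 + \frac{-30 - 12 - \frac{2}{9}}{14}\right)^{2} = \left(-97 + \frac{1}{14} \left(- \frac{380}{9}\right)\right)^{2} = \left(-97 - \frac{190}{63}\right)^{2} = \left(- \frac{6301}{63}\right)^{2} = \frac{39702601}{3969}$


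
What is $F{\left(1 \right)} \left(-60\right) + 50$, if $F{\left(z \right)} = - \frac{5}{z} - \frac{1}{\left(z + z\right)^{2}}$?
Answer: $365$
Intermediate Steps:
$F{\left(z \right)} = - \frac{5}{z} - \frac{1}{4 z^{2}}$ ($F{\left(z \right)} = - \frac{5}{z} - \frac{1}{\left(2 z\right)^{2}} = - \frac{5}{z} - \frac{1}{4 z^{2}}$)
$F{\left(1 \right)} \left(-60\right) + 50 = \frac{-1 - 20}{4 \cdot 1} \left(-60\right) + 50 = \frac{1}{4} \cdot 1 \left(-1 - 20\right) \left(-60\right) + 50 = \frac{1}{4} \cdot 1 \left(-21\right) \left(-60\right) + 50 = \left(- \frac{21}{4}\right) \left(-60\right) + 50 = 315 + 50 = 365$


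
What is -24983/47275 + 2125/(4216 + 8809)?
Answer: -8997768/24630275 ≈ -0.36531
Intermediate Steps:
-24983/47275 + 2125/(4216 + 8809) = -24983*1/47275 + 2125/13025 = -24983/47275 + 2125*(1/13025) = -24983/47275 + 85/521 = -8997768/24630275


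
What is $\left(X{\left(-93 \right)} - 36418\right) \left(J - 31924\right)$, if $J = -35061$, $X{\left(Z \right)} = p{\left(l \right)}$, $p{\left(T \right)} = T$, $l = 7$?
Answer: $2438990835$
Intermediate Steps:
$X{\left(Z \right)} = 7$
$\left(X{\left(-93 \right)} - 36418\right) \left(J - 31924\right) = \left(7 - 36418\right) \left(-35061 - 31924\right) = \left(-36411\right) \left(-66985\right) = 2438990835$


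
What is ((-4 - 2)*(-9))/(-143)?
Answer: -54/143 ≈ -0.37762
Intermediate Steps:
((-4 - 2)*(-9))/(-143) = -6*(-9)*(-1/143) = 54*(-1/143) = -54/143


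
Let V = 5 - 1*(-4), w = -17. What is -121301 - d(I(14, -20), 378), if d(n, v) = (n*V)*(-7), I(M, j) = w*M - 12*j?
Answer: -121175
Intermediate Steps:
I(M, j) = -17*M - 12*j
V = 9 (V = 5 + 4 = 9)
d(n, v) = -63*n (d(n, v) = (n*9)*(-7) = (9*n)*(-7) = -63*n)
-121301 - d(I(14, -20), 378) = -121301 - (-63)*(-17*14 - 12*(-20)) = -121301 - (-63)*(-238 + 240) = -121301 - (-63)*2 = -121301 - 1*(-126) = -121301 + 126 = -121175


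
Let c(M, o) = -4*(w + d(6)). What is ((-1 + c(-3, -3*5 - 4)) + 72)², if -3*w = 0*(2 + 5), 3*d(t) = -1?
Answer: 47089/9 ≈ 5232.1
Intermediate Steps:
d(t) = -⅓ (d(t) = (⅓)*(-1) = -⅓)
w = 0 (w = -0*(2 + 5) = -0*7 = -⅓*0 = 0)
c(M, o) = 4/3 (c(M, o) = -4*(0 - ⅓) = -4*(-⅓) = 4/3)
((-1 + c(-3, -3*5 - 4)) + 72)² = ((-1 + 4/3) + 72)² = (⅓ + 72)² = (217/3)² = 47089/9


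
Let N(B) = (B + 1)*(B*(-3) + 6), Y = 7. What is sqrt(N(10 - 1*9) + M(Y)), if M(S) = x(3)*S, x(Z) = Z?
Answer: 3*sqrt(3) ≈ 5.1962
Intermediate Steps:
N(B) = (1 + B)*(6 - 3*B) (N(B) = (1 + B)*(-3*B + 6) = (1 + B)*(6 - 3*B))
M(S) = 3*S
sqrt(N(10 - 1*9) + M(Y)) = sqrt((6 - 3*(10 - 1*9)**2 + 3*(10 - 1*9)) + 3*7) = sqrt((6 - 3*(10 - 9)**2 + 3*(10 - 9)) + 21) = sqrt((6 - 3*1**2 + 3*1) + 21) = sqrt((6 - 3*1 + 3) + 21) = sqrt((6 - 3 + 3) + 21) = sqrt(6 + 21) = sqrt(27) = 3*sqrt(3)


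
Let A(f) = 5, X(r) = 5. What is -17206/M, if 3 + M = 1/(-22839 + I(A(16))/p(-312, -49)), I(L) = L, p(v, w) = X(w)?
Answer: 392950628/68515 ≈ 5735.3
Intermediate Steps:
p(v, w) = 5
M = -68515/22838 (M = -3 + 1/(-22839 + 5/5) = -3 + 1/(-22839 + 5*(⅕)) = -3 + 1/(-22839 + 1) = -3 + 1/(-22838) = -3 - 1/22838 = -68515/22838 ≈ -3.0000)
-17206/M = -17206/(-68515/22838) = -17206*(-22838/68515) = 392950628/68515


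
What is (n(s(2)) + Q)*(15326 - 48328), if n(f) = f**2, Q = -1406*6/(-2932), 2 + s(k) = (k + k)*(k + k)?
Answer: -4810932554/733 ≈ -6.5633e+6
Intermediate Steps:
s(k) = -2 + 4*k**2 (s(k) = -2 + (k + k)*(k + k) = -2 + (2*k)*(2*k) = -2 + 4*k**2)
Q = 2109/733 (Q = -8436*(-1/2932) = 2109/733 ≈ 2.8772)
(n(s(2)) + Q)*(15326 - 48328) = ((-2 + 4*2**2)**2 + 2109/733)*(15326 - 48328) = ((-2 + 4*4)**2 + 2109/733)*(-33002) = ((-2 + 16)**2 + 2109/733)*(-33002) = (14**2 + 2109/733)*(-33002) = (196 + 2109/733)*(-33002) = (145777/733)*(-33002) = -4810932554/733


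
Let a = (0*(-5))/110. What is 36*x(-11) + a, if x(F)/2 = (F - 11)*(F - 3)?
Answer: 22176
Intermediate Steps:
a = 0 (a = 0*(1/110) = 0)
x(F) = 2*(-11 + F)*(-3 + F) (x(F) = 2*((F - 11)*(F - 3)) = 2*((-11 + F)*(-3 + F)) = 2*(-11 + F)*(-3 + F))
36*x(-11) + a = 36*(66 - 28*(-11) + 2*(-11)**2) + 0 = 36*(66 + 308 + 2*121) + 0 = 36*(66 + 308 + 242) + 0 = 36*616 + 0 = 22176 + 0 = 22176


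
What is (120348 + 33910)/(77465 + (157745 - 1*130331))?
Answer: 154258/104879 ≈ 1.4708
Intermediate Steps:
(120348 + 33910)/(77465 + (157745 - 1*130331)) = 154258/(77465 + (157745 - 130331)) = 154258/(77465 + 27414) = 154258/104879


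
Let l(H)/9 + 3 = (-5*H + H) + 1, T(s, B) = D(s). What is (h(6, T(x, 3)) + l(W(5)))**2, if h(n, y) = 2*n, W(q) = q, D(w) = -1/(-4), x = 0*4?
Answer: 34596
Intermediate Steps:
x = 0
D(w) = 1/4 (D(w) = -1*(-1/4) = 1/4)
T(s, B) = 1/4
l(H) = -18 - 36*H (l(H) = -27 + 9*((-5*H + H) + 1) = -27 + 9*(-4*H + 1) = -27 + 9*(1 - 4*H) = -27 + (9 - 36*H) = -18 - 36*H)
(h(6, T(x, 3)) + l(W(5)))**2 = (2*6 + (-18 - 36*5))**2 = (12 + (-18 - 180))**2 = (12 - 198)**2 = (-186)**2 = 34596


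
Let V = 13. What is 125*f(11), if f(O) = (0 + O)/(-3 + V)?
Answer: 275/2 ≈ 137.50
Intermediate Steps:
f(O) = O/10 (f(O) = (0 + O)/(-3 + 13) = O/10)
125*f(11) = 125*((1/10)*11) = 125*(11/10) = 275/2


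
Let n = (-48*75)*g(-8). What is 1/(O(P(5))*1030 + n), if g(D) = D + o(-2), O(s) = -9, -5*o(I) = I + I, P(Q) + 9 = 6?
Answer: 1/16650 ≈ 6.0060e-5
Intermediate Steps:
P(Q) = -3 (P(Q) = -9 + 6 = -3)
o(I) = -2*I/5 (o(I) = -(I + I)/5 = -2*I/5)
g(D) = ⅘ + D (g(D) = D - ⅖*(-2) = D + ⅘ = ⅘ + D)
n = 25920 (n = (-48*75)*(⅘ - 8) = -3600*(-36/5) = 25920)
1/(O(P(5))*1030 + n) = 1/(-9*1030 + 25920) = 1/(-9270 + 25920) = 1/16650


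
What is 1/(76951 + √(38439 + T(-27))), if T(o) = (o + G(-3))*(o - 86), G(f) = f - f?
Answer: 76951/5921414911 - 3*√4610/5921414911 ≈ 1.2961e-5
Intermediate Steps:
G(f) = 0
T(o) = o*(-86 + o) (T(o) = (o + 0)*(o - 86) = o*(-86 + o))
1/(76951 + √(38439 + T(-27))) = 1/(76951 + √(38439 - 27*(-86 - 27))) = 1/(76951 + √(38439 - 27*(-113))) = 1/(76951 + √(38439 + 3051)) = 1/(76951 + √41490) = 1/(76951 + 3*√4610)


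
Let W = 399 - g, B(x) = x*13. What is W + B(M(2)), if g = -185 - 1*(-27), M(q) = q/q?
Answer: 570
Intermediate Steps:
M(q) = 1
B(x) = 13*x
g = -158 (g = -185 + 27 = -158)
W = 557 (W = 399 - 1*(-158) = 399 + 158 = 557)
W + B(M(2)) = 557 + 13*1 = 557 + 13 = 570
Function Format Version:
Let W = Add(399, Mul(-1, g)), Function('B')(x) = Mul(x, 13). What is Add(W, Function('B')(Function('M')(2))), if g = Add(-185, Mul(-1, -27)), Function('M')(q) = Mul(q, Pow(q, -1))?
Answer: 570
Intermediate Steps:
Function('M')(q) = 1
Function('B')(x) = Mul(13, x)
g = -158 (g = Add(-185, 27) = -158)
W = 557 (W = Add(399, Mul(-1, -158)) = Add(399, 158) = 557)
Add(W, Function('B')(Function('M')(2))) = Add(557, Mul(13, 1)) = Add(557, 13) = 570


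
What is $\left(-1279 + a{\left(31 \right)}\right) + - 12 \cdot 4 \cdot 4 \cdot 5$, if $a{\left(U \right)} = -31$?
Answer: $-2270$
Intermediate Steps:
$\left(-1279 + a{\left(31 \right)}\right) + - 12 \cdot 4 \cdot 4 \cdot 5 = \left(-1279 - 31\right) + - 12 \cdot 4 \cdot 4 \cdot 5 = -1310 + \left(-12\right) 16 \cdot 5 = -1310 - 960 = -2270$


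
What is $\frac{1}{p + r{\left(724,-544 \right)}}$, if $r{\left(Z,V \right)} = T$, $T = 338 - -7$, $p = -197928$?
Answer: $- \frac{1}{197583} \approx -5.0612 \cdot 10^{-6}$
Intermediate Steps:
$T = 345$ ($T = 338 + 7 = 345$)
$r{\left(Z,V \right)} = 345$
$\frac{1}{p + r{\left(724,-544 \right)}} = \frac{1}{-197928 + 345} = \frac{1}{-197583} = - \frac{1}{197583}$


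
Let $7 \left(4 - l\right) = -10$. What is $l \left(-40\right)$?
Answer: $- \frac{1520}{7} \approx -217.14$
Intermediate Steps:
$l = \frac{38}{7}$ ($l = 4 - - \frac{10}{7} = 4 + \frac{10}{7} = \frac{38}{7} \approx 5.4286$)
$l \left(-40\right) = \frac{38}{7} \left(-40\right) = - \frac{1520}{7}$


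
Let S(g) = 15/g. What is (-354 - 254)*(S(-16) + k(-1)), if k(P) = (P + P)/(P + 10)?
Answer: 6346/9 ≈ 705.11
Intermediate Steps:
k(P) = 2*P/(10 + P) (k(P) = (2*P)/(10 + P) = 2*P/(10 + P))
(-354 - 254)*(S(-16) + k(-1)) = (-354 - 254)*(15/(-16) + 2*(-1)/(10 - 1)) = -608*(15*(-1/16) + 2*(-1)/9) = -608*(-15/16 + 2*(-1)*(1/9)) = -608*(-15/16 - 2/9) = -608*(-167/144) = 6346/9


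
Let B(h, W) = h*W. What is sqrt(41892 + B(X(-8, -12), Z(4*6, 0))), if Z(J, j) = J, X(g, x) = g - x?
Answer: 2*sqrt(10497) ≈ 204.91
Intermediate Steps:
B(h, W) = W*h
sqrt(41892 + B(X(-8, -12), Z(4*6, 0))) = sqrt(41892 + (4*6)*(-8 - 1*(-12))) = sqrt(41892 + 24*(-8 + 12)) = sqrt(41892 + 24*4) = sqrt(41892 + 96) = sqrt(41988) = 2*sqrt(10497)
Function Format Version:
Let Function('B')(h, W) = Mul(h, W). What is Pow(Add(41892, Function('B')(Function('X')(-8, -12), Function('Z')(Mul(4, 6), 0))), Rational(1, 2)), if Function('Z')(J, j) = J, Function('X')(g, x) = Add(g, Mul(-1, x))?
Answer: Mul(2, Pow(10497, Rational(1, 2))) ≈ 204.91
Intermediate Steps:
Function('B')(h, W) = Mul(W, h)
Pow(Add(41892, Function('B')(Function('X')(-8, -12), Function('Z')(Mul(4, 6), 0))), Rational(1, 2)) = Pow(Add(41892, Mul(Mul(4, 6), Add(-8, Mul(-1, -12)))), Rational(1, 2)) = Pow(Add(41892, Mul(24, Add(-8, 12))), Rational(1, 2)) = Pow(Add(41892, Mul(24, 4)), Rational(1, 2)) = Pow(Add(41892, 96), Rational(1, 2)) = Pow(41988, Rational(1, 2)) = Mul(2, Pow(10497, Rational(1, 2)))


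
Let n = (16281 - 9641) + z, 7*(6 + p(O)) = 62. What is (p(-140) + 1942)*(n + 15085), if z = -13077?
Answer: 117733872/7 ≈ 1.6819e+7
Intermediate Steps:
p(O) = 20/7 (p(O) = -6 + (⅐)*62 = -6 + 62/7 = 20/7)
n = -6437 (n = (16281 - 9641) - 13077 = 6640 - 13077 = -6437)
(p(-140) + 1942)*(n + 15085) = (20/7 + 1942)*(-6437 + 15085) = (13614/7)*8648 = 117733872/7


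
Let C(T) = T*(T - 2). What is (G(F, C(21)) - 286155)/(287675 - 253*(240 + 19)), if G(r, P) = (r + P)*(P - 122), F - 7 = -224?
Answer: -235741/222148 ≈ -1.0612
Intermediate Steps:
F = -217 (F = 7 - 224 = -217)
C(T) = T*(-2 + T)
G(r, P) = (-122 + P)*(P + r) (G(r, P) = (P + r)*(-122 + P) = (-122 + P)*(P + r))
(G(F, C(21)) - 286155)/(287675 - 253*(240 + 19)) = (((21*(-2 + 21))**2 - 2562*(-2 + 21) - 122*(-217) + (21*(-2 + 21))*(-217)) - 286155)/(287675 - 253*(240 + 19)) = (((21*19)**2 - 2562*19 + 26474 + (21*19)*(-217)) - 286155)/(287675 - 253*259) = ((399**2 - 122*399 + 26474 + 399*(-217)) - 286155)/(287675 - 65527) = ((159201 - 48678 + 26474 - 86583) - 286155)/222148 = (50414 - 286155)*(1/222148) = -235741*1/222148 = -235741/222148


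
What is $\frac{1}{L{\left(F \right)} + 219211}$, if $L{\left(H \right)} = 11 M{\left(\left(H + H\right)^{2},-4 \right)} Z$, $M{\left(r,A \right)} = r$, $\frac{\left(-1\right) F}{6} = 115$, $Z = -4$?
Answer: $- \frac{1}{83574389} \approx -1.1965 \cdot 10^{-8}$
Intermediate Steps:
$F = -690$ ($F = \left(-6\right) 115 = -690$)
$L{\left(H \right)} = - 176 H^{2}$ ($L{\left(H \right)} = 11 \left(H + H\right)^{2} \left(-4\right) = 11 \left(2 H\right)^{2} \left(-4\right) = 11 \cdot 4 H^{2} \left(-4\right) = 44 H^{2} \left(-4\right) = - 176 H^{2}$)
$\frac{1}{L{\left(F \right)} + 219211} = \frac{1}{- 176 \left(-690\right)^{2} + 219211} = \frac{1}{\left(-176\right) 476100 + 219211} = \frac{1}{-83793600 + 219211} = \frac{1}{-83574389} = - \frac{1}{83574389}$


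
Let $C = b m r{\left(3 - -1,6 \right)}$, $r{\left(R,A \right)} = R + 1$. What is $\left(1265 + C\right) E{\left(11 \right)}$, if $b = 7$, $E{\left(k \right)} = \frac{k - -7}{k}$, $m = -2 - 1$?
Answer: $\frac{20880}{11} \approx 1898.2$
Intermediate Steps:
$m = -3$ ($m = -2 - 1 = -3$)
$E{\left(k \right)} = \frac{7 + k}{k}$ ($E{\left(k \right)} = \frac{k + 7}{k} = \frac{7 + k}{k}$)
$r{\left(R,A \right)} = 1 + R$
$C = -105$ ($C = 7 \left(-3\right) \left(1 + \left(3 - -1\right)\right) = - 21 \left(1 + \left(3 + 1\right)\right) = - 21 \left(1 + 4\right) = \left(-21\right) 5 = -105$)
$\left(1265 + C\right) E{\left(11 \right)} = \left(1265 - 105\right) \frac{7 + 11}{11} = 1160 \cdot \frac{1}{11} \cdot 18 = 1160 \cdot \frac{18}{11} = \frac{20880}{11}$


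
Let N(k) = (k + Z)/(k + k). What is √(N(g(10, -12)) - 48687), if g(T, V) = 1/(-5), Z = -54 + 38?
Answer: I*√194586/2 ≈ 220.56*I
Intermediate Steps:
Z = -16
g(T, V) = -⅕
N(k) = (-16 + k)/(2*k) (N(k) = (k - 16)/(k + k) = (-16 + k)/((2*k)) = (-16 + k)*(1/(2*k)) = (-16 + k)/(2*k))
√(N(g(10, -12)) - 48687) = √((-16 - ⅕)/(2*(-⅕)) - 48687) = √((½)*(-5)*(-81/5) - 48687) = √(81/2 - 48687) = √(-97293/2) = I*√194586/2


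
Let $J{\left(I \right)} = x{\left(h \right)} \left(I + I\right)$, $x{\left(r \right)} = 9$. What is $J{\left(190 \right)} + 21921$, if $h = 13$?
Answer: $25341$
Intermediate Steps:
$J{\left(I \right)} = 18 I$ ($J{\left(I \right)} = 9 \left(I + I\right) = 9 \cdot 2 I = 18 I$)
$J{\left(190 \right)} + 21921 = 18 \cdot 190 + 21921 = 3420 + 21921 = 25341$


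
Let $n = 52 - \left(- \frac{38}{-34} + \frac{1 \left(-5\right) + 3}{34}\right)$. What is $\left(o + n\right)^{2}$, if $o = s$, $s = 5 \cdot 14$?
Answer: $\frac{4227136}{289} \approx 14627.0$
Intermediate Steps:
$s = 70$
$o = 70$
$n = \frac{866}{17}$ ($n = 52 - \left(\left(-38\right) \left(- \frac{1}{34}\right) + \left(-5 + 3\right) \frac{1}{34}\right) = 52 - \left(\frac{19}{17} - \frac{1}{17}\right) = 52 - \frac{18}{17} = \frac{866}{17} \approx 50.941$)
$\left(o + n\right)^{2} = \left(70 + \frac{866}{17}\right)^{2} = \left(\frac{2056}{17}\right)^{2} = \frac{4227136}{289}$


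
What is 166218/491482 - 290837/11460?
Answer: -70518146077/2816191860 ≈ -25.040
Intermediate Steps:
166218/491482 - 290837/11460 = 166218*(1/491482) - 290837*1/11460 = 83109/245741 - 290837/11460 = -70518146077/2816191860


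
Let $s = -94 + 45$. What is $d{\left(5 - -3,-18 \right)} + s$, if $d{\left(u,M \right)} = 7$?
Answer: $-42$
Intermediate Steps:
$s = -49$
$d{\left(5 - -3,-18 \right)} + s = 7 - 49 = -42$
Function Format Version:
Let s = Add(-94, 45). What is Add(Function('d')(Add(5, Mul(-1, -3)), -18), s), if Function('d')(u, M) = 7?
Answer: -42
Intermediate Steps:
s = -49
Add(Function('d')(Add(5, Mul(-1, -3)), -18), s) = Add(7, -49) = -42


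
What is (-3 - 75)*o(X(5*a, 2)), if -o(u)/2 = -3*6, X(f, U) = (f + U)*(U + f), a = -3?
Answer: -2808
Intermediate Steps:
X(f, U) = (U + f)² (X(f, U) = (U + f)*(U + f) = (U + f)²)
o(u) = 36 (o(u) = -(-6)*6 = -2*(-18) = 36)
(-3 - 75)*o(X(5*a, 2)) = (-3 - 75)*36 = -78*36 = -2808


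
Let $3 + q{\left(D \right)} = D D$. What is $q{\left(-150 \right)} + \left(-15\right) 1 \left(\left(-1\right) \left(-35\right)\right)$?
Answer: $21972$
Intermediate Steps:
$q{\left(D \right)} = -3 + D^{2}$ ($q{\left(D \right)} = -3 + D D = -3 + D^{2}$)
$q{\left(-150 \right)} + \left(-15\right) 1 \left(\left(-1\right) \left(-35\right)\right) = \left(-3 + \left(-150\right)^{2}\right) + \left(-15\right) 1 \left(\left(-1\right) \left(-35\right)\right) = \left(-3 + 22500\right) - 525 = 22497 - 525 = 21972$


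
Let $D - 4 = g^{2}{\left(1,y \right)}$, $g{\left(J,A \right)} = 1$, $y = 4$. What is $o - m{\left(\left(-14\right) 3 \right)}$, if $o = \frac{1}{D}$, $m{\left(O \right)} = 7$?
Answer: $- \frac{34}{5} \approx -6.8$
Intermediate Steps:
$D = 5$ ($D = 4 + 1^{2} = 4 + 1 = 5$)
$o = \frac{1}{5} \approx 0.2$
$o - m{\left(\left(-14\right) 3 \right)} = \frac{1}{5} - 7 = - \frac{34}{5}$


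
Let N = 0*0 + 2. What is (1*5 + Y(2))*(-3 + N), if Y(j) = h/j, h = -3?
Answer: -7/2 ≈ -3.5000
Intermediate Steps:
N = 2 (N = 0 + 2 = 2)
Y(j) = -3/j
(1*5 + Y(2))*(-3 + N) = (1*5 - 3/2)*(-3 + 2) = (5 - 3*½)*(-1) = (5 - 3/2)*(-1) = (7/2)*(-1) = -7/2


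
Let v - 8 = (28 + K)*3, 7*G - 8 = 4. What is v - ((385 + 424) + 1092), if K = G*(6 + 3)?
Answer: -12339/7 ≈ -1762.7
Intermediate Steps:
G = 12/7 (G = 8/7 + (⅐)*4 = 8/7 + 4/7 = 12/7 ≈ 1.7143)
K = 108/7 (K = 12*(6 + 3)/7 = (12/7)*9 = 108/7 ≈ 15.429)
v = 968/7 (v = 8 + (28 + 108/7)*3 = 8 + (304/7)*3 = 8 + 912/7 = 968/7 ≈ 138.29)
v - ((385 + 424) + 1092) = 968/7 - ((385 + 424) + 1092) = 968/7 - (809 + 1092) = 968/7 - 1*1901 = 968/7 - 1901 = -12339/7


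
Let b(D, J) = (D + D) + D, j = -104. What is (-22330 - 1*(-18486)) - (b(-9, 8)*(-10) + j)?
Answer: -4010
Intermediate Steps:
b(D, J) = 3*D (b(D, J) = 2*D + D = 3*D)
(-22330 - 1*(-18486)) - (b(-9, 8)*(-10) + j) = (-22330 - 1*(-18486)) - ((3*(-9))*(-10) - 104) = (-22330 + 18486) - (-27*(-10) - 104) = -3844 - (270 - 104) = -3844 - 1*166 = -3844 - 166 = -4010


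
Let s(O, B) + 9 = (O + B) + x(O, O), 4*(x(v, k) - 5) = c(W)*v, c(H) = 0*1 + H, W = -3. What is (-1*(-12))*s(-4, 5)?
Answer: 0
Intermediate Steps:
c(H) = H (c(H) = 0 + H = H)
x(v, k) = 5 - 3*v/4 (x(v, k) = 5 + (-3*v)/4 = 5 - 3*v/4)
s(O, B) = -4 + B + O/4 (s(O, B) = -9 + ((O + B) + (5 - 3*O/4)) = -9 + ((B + O) + (5 - 3*O/4)) = -9 + (5 + B + O/4) = -4 + B + O/4)
(-1*(-12))*s(-4, 5) = (-1*(-12))*(-4 + 5 + (¼)*(-4)) = 12*(-4 + 5 - 1) = 12*0 = 0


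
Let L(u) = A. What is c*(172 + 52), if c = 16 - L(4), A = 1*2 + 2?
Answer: 2688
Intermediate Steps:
A = 4 (A = 2 + 2 = 4)
L(u) = 4
c = 12 (c = 16 - 1*4 = 16 - 4 = 12)
c*(172 + 52) = 12*(172 + 52) = 12*224 = 2688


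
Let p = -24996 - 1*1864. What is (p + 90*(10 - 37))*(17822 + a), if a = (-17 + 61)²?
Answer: -578711820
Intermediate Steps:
p = -26860 (p = -24996 - 1864 = -26860)
a = 1936 (a = 44² = 1936)
(p + 90*(10 - 37))*(17822 + a) = (-26860 + 90*(10 - 37))*(17822 + 1936) = (-26860 + 90*(-27))*19758 = (-26860 - 2430)*19758 = -29290*19758 = -578711820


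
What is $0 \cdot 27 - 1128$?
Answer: $-1128$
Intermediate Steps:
$0 \cdot 27 - 1128 = 0 - 1128 = -1128$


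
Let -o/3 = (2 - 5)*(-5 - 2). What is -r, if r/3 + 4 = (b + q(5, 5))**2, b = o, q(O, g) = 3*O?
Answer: -6900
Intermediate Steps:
o = -63 (o = -3*(2 - 5)*(-5 - 2) = -(-9)*(-7) = -3*21 = -63)
b = -63
r = 6900 (r = -12 + 3*(-63 + 3*5)**2 = -12 + 3*(-63 + 15)**2 = -12 + 3*(-48)**2 = -12 + 3*2304 = -12 + 6912 = 6900)
-r = -1*6900 = -6900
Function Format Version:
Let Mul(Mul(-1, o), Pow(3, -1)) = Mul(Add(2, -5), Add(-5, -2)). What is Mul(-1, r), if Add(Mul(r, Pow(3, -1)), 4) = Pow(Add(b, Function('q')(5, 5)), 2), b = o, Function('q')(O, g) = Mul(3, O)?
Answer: -6900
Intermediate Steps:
o = -63 (o = Mul(-3, Mul(Add(2, -5), Add(-5, -2))) = Mul(-3, Mul(-3, -7)) = Mul(-3, 21) = -63)
b = -63
r = 6900 (r = Add(-12, Mul(3, Pow(Add(-63, Mul(3, 5)), 2))) = Add(-12, Mul(3, Pow(Add(-63, 15), 2))) = Add(-12, Mul(3, Pow(-48, 2))) = Add(-12, Mul(3, 2304)) = Add(-12, 6912) = 6900)
Mul(-1, r) = Mul(-1, 6900) = -6900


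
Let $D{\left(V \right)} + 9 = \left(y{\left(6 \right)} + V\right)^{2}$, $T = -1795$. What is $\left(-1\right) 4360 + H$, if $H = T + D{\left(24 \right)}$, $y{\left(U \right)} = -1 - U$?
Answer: $-5875$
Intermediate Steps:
$D{\left(V \right)} = -9 + \left(-7 + V\right)^{2}$ ($D{\left(V \right)} = -9 + \left(\left(-1 - 6\right) + V\right)^{2} = -9 + \left(-7 + V\right)^{2}$)
$H = -1515$ ($H = -1795 - \left(9 - \left(-7 + 24\right)^{2}\right) = -1795 - \left(9 - 17^{2}\right) = -1795 + \left(-9 + 289\right) = -1795 + 280 = -1515$)
$\left(-1\right) 4360 + H = \left(-1\right) 4360 - 1515 = -4360 - 1515 = -5875$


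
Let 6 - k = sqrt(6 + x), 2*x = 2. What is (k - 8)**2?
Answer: (2 + sqrt(7))**2 ≈ 21.583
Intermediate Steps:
x = 1 (x = (1/2)*2 = 1)
k = 6 - sqrt(7) (k = 6 - sqrt(6 + 1) = 6 - sqrt(7) ≈ 3.3542)
(k - 8)**2 = ((6 - sqrt(7)) - 8)**2 = (-2 - sqrt(7))**2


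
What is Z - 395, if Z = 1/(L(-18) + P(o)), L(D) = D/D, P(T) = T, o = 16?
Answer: -6714/17 ≈ -394.94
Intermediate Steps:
L(D) = 1
Z = 1/17 (Z = 1/(1 + 16) = 1/17 ≈ 0.058824)
Z - 395 = 1/17 - 395 = -6714/17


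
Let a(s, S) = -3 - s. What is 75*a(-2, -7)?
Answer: -75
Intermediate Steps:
75*a(-2, -7) = 75*(-3 - 1*(-2)) = 75*(-3 + 2) = 75*(-1) = -75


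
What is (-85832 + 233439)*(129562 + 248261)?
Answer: 55769319561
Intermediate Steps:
(-85832 + 233439)*(129562 + 248261) = 147607*377823 = 55769319561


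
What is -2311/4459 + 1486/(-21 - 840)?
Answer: -1230835/548457 ≈ -2.2442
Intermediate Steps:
-2311/4459 + 1486/(-21 - 840) = -2311*1/4459 + 1486/(-861) = -2311/4459 + 1486*(-1/861) = -2311/4459 - 1486/861 = -1230835/548457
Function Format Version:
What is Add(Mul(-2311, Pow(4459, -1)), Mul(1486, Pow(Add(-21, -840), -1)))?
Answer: Rational(-1230835, 548457) ≈ -2.2442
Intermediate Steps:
Add(Mul(-2311, Pow(4459, -1)), Mul(1486, Pow(Add(-21, -840), -1))) = Add(Mul(-2311, Rational(1, 4459)), Mul(1486, Pow(-861, -1))) = Add(Rational(-2311, 4459), Mul(1486, Rational(-1, 861))) = Add(Rational(-2311, 4459), Rational(-1486, 861)) = Rational(-1230835, 548457)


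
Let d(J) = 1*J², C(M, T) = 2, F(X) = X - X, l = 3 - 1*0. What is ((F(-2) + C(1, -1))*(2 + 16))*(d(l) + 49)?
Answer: 2088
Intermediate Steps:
l = 3 (l = 3 + 0 = 3)
F(X) = 0
d(J) = J²
((F(-2) + C(1, -1))*(2 + 16))*(d(l) + 49) = ((0 + 2)*(2 + 16))*(3² + 49) = (2*18)*(9 + 49) = 36*58 = 2088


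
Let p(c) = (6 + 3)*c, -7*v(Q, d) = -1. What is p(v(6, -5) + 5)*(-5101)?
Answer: -1652724/7 ≈ -2.3610e+5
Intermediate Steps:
v(Q, d) = ⅐ (v(Q, d) = -⅐*(-1) = ⅐)
p(c) = 9*c
p(v(6, -5) + 5)*(-5101) = (9*(⅐ + 5))*(-5101) = (9*(36/7))*(-5101) = (324/7)*(-5101) = -1652724/7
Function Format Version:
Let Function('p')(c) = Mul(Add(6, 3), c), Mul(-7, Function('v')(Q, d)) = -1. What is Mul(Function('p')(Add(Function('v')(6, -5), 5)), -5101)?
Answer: Rational(-1652724, 7) ≈ -2.3610e+5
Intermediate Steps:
Function('v')(Q, d) = Rational(1, 7) (Function('v')(Q, d) = Mul(Rational(-1, 7), -1) = Rational(1, 7))
Function('p')(c) = Mul(9, c)
Mul(Function('p')(Add(Function('v')(6, -5), 5)), -5101) = Mul(Mul(9, Add(Rational(1, 7), 5)), -5101) = Mul(Mul(9, Rational(36, 7)), -5101) = Mul(Rational(324, 7), -5101) = Rational(-1652724, 7)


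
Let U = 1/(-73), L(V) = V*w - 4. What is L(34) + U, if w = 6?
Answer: 14599/73 ≈ 199.99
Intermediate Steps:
L(V) = -4 + 6*V (L(V) = V*6 - 4 = 6*V - 4 = -4 + 6*V)
U = -1/73 ≈ -0.013699
L(34) + U = (-4 + 6*34) - 1/73 = (-4 + 204) - 1/73 = 200 - 1/73 = 14599/73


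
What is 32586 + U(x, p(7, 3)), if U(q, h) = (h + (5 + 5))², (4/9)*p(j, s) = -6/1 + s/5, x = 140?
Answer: 13036249/400 ≈ 32591.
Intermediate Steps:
p(j, s) = -27/2 + 9*s/20 (p(j, s) = 9*(-6/1 + s/5)/4 = 9*(-6*1 + s*(⅕))/4 = 9*(-6 + s/5)/4 = -27/2 + 9*s/20)
U(q, h) = (10 + h)² (U(q, h) = (h + 10)² = (10 + h)²)
32586 + U(x, p(7, 3)) = 32586 + (10 + (-27/2 + (9/20)*3))² = 32586 + (10 + (-27/2 + 27/20))² = 32586 + (10 - 243/20)² = 32586 + (-43/20)² = 32586 + 1849/400 = 13036249/400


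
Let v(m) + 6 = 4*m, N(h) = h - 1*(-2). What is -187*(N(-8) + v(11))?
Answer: -5984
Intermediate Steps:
N(h) = 2 + h (N(h) = h + 2 = 2 + h)
v(m) = -6 + 4*m
-187*(N(-8) + v(11)) = -187*((2 - 8) + (-6 + 4*11)) = -187*(-6 + (-6 + 44)) = -187*(-6 + 38) = -187*32 = -5984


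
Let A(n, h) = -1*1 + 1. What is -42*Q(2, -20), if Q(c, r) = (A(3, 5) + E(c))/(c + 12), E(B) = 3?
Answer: -9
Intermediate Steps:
A(n, h) = 0 (A(n, h) = -1 + 1 = 0)
Q(c, r) = 3/(12 + c) (Q(c, r) = (0 + 3)/(c + 12) = 3/(12 + c))
-42*Q(2, -20) = -126/(12 + 2) = -126/14 = -42*3/14 = -9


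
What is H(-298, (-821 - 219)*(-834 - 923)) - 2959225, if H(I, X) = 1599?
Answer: -2957626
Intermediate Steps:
H(-298, (-821 - 219)*(-834 - 923)) - 2959225 = 1599 - 2959225 = -2957626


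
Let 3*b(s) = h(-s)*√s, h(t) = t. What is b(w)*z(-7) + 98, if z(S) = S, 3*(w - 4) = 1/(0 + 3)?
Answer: 98 + 259*√37/81 ≈ 117.45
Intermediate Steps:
w = 37/9 (w = 4 + 1/(3*(0 + 3)) = 4 + (⅓)/3 = 4 + (⅓)*(⅓) = 4 + ⅑ = 37/9 ≈ 4.1111)
b(s) = -s^(3/2)/3 (b(s) = ((-s)*√s)/3 = (-s^(3/2))/3 = -s^(3/2)/3)
b(w)*z(-7) + 98 = -37*√37/81*(-7) + 98 = 259*√37/81 + 98 = 98 + 259*√37/81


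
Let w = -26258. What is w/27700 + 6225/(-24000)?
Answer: -535083/443200 ≈ -1.2073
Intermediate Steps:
w/27700 + 6225/(-24000) = -26258/27700 + 6225/(-24000) = -26258*1/27700 + 6225*(-1/24000) = -13129/13850 - 83/320 = -535083/443200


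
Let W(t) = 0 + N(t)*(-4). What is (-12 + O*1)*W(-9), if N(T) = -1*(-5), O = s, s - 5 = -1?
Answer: 160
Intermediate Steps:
s = 4 (s = 5 - 1 = 4)
O = 4
N(T) = 5
W(t) = -20 (W(t) = 0 + 5*(-4) = 0 - 20 = -20)
(-12 + O*1)*W(-9) = (-12 + 4*1)*(-20) = (-12 + 4)*(-20) = -8*(-20) = 160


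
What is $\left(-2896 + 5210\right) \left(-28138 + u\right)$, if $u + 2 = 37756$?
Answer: $22251424$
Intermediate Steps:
$u = 37754$ ($u = -2 + 37756 = 37754$)
$\left(-2896 + 5210\right) \left(-28138 + u\right) = \left(-2896 + 5210\right) \left(-28138 + 37754\right) = 2314 \cdot 9616 = 22251424$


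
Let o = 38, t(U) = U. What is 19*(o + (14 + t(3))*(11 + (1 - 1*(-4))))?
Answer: 5890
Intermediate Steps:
19*(o + (14 + t(3))*(11 + (1 - 1*(-4)))) = 19*(38 + (14 + 3)*(11 + (1 - 1*(-4)))) = 19*(38 + 17*(11 + (1 + 4))) = 19*(38 + 17*(11 + 5)) = 19*(38 + 17*16) = 19*(38 + 272) = 19*310 = 5890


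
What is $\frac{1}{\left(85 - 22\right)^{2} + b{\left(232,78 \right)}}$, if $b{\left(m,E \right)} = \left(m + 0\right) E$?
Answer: $\frac{1}{22065} \approx 4.5321 \cdot 10^{-5}$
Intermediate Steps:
$b{\left(m,E \right)} = E m$ ($b{\left(m,E \right)} = m E = E m$)
$\frac{1}{\left(85 - 22\right)^{2} + b{\left(232,78 \right)}} = \frac{1}{\left(85 - 22\right)^{2} + 78 \cdot 232} = \frac{1}{63^{2} + 18096} = \frac{1}{3969 + 18096} = \frac{1}{22065}$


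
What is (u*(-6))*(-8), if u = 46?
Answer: 2208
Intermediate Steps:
(u*(-6))*(-8) = (46*(-6))*(-8) = -276*(-8) = 2208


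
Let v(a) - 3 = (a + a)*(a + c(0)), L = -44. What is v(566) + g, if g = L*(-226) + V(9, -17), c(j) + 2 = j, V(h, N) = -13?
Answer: 648382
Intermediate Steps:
c(j) = -2 + j
g = 9931 (g = -44*(-226) - 13 = 9944 - 13 = 9931)
v(a) = 3 + 2*a*(-2 + a) (v(a) = 3 + (a + a)*(a + (-2 + 0)) = 3 + (2*a)*(a - 2) = 3 + (2*a)*(-2 + a) = 3 + 2*a*(-2 + a))
v(566) + g = (3 - 4*566 + 2*566²) + 9931 = (3 - 2264 + 2*320356) + 9931 = (3 - 2264 + 640712) + 9931 = 638451 + 9931 = 648382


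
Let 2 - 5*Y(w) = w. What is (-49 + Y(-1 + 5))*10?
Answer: -494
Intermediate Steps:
Y(w) = ⅖ - w/5
(-49 + Y(-1 + 5))*10 = (-49 + (⅖ - (-1 + 5)/5))*10 = (-49 + (⅖ - ⅕*4))*10 = (-49 + (⅖ - ⅘))*10 = (-49 - ⅖)*10 = -247/5*10 = -494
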